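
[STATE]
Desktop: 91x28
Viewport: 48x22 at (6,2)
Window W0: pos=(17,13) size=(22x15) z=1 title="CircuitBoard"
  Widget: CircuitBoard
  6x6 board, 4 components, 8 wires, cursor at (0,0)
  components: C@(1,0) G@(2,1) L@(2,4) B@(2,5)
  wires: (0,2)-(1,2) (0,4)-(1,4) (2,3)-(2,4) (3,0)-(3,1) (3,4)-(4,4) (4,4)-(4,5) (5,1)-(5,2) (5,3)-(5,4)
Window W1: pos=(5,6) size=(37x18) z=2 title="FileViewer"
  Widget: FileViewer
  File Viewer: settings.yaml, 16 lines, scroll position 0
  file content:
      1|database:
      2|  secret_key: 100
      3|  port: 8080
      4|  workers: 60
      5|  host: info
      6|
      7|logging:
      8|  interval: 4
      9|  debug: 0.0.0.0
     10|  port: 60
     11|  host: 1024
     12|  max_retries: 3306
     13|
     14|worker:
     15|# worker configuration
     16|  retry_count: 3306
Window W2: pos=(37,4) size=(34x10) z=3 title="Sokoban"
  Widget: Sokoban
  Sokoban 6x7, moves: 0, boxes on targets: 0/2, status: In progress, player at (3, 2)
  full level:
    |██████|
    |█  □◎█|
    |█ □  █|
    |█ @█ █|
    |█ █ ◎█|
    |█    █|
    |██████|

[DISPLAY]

                                                
                                                
                               ┏━━━━━━━━━━━━━━━━
                               ┃ Sokoban        
━━━━━━━━━━━━━━━━━━━━━━━━━━━━━━━┠────────────────
 FileViewer                    ┃██████          
───────────────────────────────┃█  □◎█          
database:                      ┃█ □  █          
  secret_key: 100              ┃█ @█ █          
  port: 8080                   ┃█ █ ◎█          
  workers: 60                  ┃█    █          
  host: info                   ┗━━━━━━━━━━━━━━━━
                                  ░┃            
logging:                          ░┃            
  interval: 4                     ░┃            
  debug: 0.0.0.0                  ░┃            
  port: 60                        ░┃            
  host: 1024                      ░┃            
  max_retries: 3306               ░┃            
                                  ░┃            
worker:                           ▼┃            
━━━━━━━━━━━━━━━━━━━━━━━━━━━━━━━━━━━┛            


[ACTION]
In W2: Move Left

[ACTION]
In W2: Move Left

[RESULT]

                                                
                                                
                               ┏━━━━━━━━━━━━━━━━
                               ┃ Sokoban        
━━━━━━━━━━━━━━━━━━━━━━━━━━━━━━━┠────────────────
 FileViewer                    ┃██████          
───────────────────────────────┃█  □◎█          
database:                      ┃█ □  █          
  secret_key: 100              ┃█@ █ █          
  port: 8080                   ┃█ █ ◎█          
  workers: 60                  ┃█    █          
  host: info                   ┗━━━━━━━━━━━━━━━━
                                  ░┃            
logging:                          ░┃            
  interval: 4                     ░┃            
  debug: 0.0.0.0                  ░┃            
  port: 60                        ░┃            
  host: 1024                      ░┃            
  max_retries: 3306               ░┃            
                                  ░┃            
worker:                           ▼┃            
━━━━━━━━━━━━━━━━━━━━━━━━━━━━━━━━━━━┛            


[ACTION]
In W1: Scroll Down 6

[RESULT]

                                                
                                                
                               ┏━━━━━━━━━━━━━━━━
                               ┃ Sokoban        
━━━━━━━━━━━━━━━━━━━━━━━━━━━━━━━┠────────────────
 FileViewer                    ┃██████          
───────────────────────────────┃█  □◎█          
  port: 8080                   ┃█ □  █          
  workers: 60                  ┃█@ █ █          
  host: info                   ┃█ █ ◎█          
                               ┃█    █          
logging:                       ┗━━━━━━━━━━━━━━━━
  interval: 4                     ░┃            
  debug: 0.0.0.0                  ░┃            
  port: 60                        ░┃            
  host: 1024                      ░┃            
  max_retries: 3306               ░┃            
                                  ░┃            
worker:                           ░┃            
# worker configuration            █┃            
  retry_count: 3306               ▼┃            
━━━━━━━━━━━━━━━━━━━━━━━━━━━━━━━━━━━┛            


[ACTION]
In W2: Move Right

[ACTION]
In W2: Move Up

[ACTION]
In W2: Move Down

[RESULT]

                                                
                                                
                               ┏━━━━━━━━━━━━━━━━
                               ┃ Sokoban        
━━━━━━━━━━━━━━━━━━━━━━━━━━━━━━━┠────────────────
 FileViewer                    ┃██████          
───────────────────────────────┃█ □□◎█          
  port: 8080                   ┃█    █          
  workers: 60                  ┃█ @█ █          
  host: info                   ┃█ █ ◎█          
                               ┃█    █          
logging:                       ┗━━━━━━━━━━━━━━━━
  interval: 4                     ░┃            
  debug: 0.0.0.0                  ░┃            
  port: 60                        ░┃            
  host: 1024                      ░┃            
  max_retries: 3306               ░┃            
                                  ░┃            
worker:                           ░┃            
# worker configuration            █┃            
  retry_count: 3306               ▼┃            
━━━━━━━━━━━━━━━━━━━━━━━━━━━━━━━━━━━┛            


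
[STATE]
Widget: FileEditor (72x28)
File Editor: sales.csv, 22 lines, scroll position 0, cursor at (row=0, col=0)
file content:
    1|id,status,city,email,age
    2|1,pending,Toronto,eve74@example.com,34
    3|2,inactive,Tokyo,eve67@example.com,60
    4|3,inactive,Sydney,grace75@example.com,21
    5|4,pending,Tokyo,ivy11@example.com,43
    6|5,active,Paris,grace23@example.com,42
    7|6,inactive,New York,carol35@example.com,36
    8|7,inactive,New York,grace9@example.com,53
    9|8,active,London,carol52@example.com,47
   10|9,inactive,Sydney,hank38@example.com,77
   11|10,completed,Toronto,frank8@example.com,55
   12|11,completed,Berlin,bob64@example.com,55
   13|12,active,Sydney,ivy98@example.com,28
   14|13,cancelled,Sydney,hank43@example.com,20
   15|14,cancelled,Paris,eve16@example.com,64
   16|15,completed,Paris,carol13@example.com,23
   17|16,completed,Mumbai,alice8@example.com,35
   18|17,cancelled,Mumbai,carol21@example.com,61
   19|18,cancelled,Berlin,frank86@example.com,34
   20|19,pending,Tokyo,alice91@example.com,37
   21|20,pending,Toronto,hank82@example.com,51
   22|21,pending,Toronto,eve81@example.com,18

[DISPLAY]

█d,status,city,email,age                                               ▲
1,pending,Toronto,eve74@example.com,34                                 █
2,inactive,Tokyo,eve67@example.com,60                                  ░
3,inactive,Sydney,grace75@example.com,21                               ░
4,pending,Tokyo,ivy11@example.com,43                                   ░
5,active,Paris,grace23@example.com,42                                  ░
6,inactive,New York,carol35@example.com,36                             ░
7,inactive,New York,grace9@example.com,53                              ░
8,active,London,carol52@example.com,47                                 ░
9,inactive,Sydney,hank38@example.com,77                                ░
10,completed,Toronto,frank8@example.com,55                             ░
11,completed,Berlin,bob64@example.com,55                               ░
12,active,Sydney,ivy98@example.com,28                                  ░
13,cancelled,Sydney,hank43@example.com,20                              ░
14,cancelled,Paris,eve16@example.com,64                                ░
15,completed,Paris,carol13@example.com,23                              ░
16,completed,Mumbai,alice8@example.com,35                              ░
17,cancelled,Mumbai,carol21@example.com,61                             ░
18,cancelled,Berlin,frank86@example.com,34                             ░
19,pending,Tokyo,alice91@example.com,37                                ░
20,pending,Toronto,hank82@example.com,51                               ░
21,pending,Toronto,eve81@example.com,18                                ░
                                                                       ░
                                                                       ░
                                                                       ░
                                                                       ░
                                                                       ░
                                                                       ▼


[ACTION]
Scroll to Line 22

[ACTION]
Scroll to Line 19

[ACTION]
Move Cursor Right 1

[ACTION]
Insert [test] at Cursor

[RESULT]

itest█,status,city,email,age                                           ▲
1,pending,Toronto,eve74@example.com,34                                 █
2,inactive,Tokyo,eve67@example.com,60                                  ░
3,inactive,Sydney,grace75@example.com,21                               ░
4,pending,Tokyo,ivy11@example.com,43                                   ░
5,active,Paris,grace23@example.com,42                                  ░
6,inactive,New York,carol35@example.com,36                             ░
7,inactive,New York,grace9@example.com,53                              ░
8,active,London,carol52@example.com,47                                 ░
9,inactive,Sydney,hank38@example.com,77                                ░
10,completed,Toronto,frank8@example.com,55                             ░
11,completed,Berlin,bob64@example.com,55                               ░
12,active,Sydney,ivy98@example.com,28                                  ░
13,cancelled,Sydney,hank43@example.com,20                              ░
14,cancelled,Paris,eve16@example.com,64                                ░
15,completed,Paris,carol13@example.com,23                              ░
16,completed,Mumbai,alice8@example.com,35                              ░
17,cancelled,Mumbai,carol21@example.com,61                             ░
18,cancelled,Berlin,frank86@example.com,34                             ░
19,pending,Tokyo,alice91@example.com,37                                ░
20,pending,Toronto,hank82@example.com,51                               ░
21,pending,Toronto,eve81@example.com,18                                ░
                                                                       ░
                                                                       ░
                                                                       ░
                                                                       ░
                                                                       ░
                                                                       ▼


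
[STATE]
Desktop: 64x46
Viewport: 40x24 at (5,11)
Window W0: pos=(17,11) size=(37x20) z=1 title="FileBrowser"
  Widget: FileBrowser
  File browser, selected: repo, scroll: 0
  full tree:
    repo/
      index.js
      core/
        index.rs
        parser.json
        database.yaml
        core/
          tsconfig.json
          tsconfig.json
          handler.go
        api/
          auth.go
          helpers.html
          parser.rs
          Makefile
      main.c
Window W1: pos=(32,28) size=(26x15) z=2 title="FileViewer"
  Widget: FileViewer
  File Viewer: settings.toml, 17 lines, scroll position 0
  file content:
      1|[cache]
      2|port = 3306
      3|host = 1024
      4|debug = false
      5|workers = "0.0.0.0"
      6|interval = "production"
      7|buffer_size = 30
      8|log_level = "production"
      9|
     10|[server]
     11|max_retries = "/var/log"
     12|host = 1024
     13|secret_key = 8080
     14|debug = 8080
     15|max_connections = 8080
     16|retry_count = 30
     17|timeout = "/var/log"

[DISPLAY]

            ┏━━━━━━━━━━━━━━━━━━━━━━━━━━━
            ┃ FileBrowser               
            ┠───────────────────────────
            ┃> [-] repo/                
            ┃    index.js               
            ┃    [+] core/              
            ┃    main.c                 
            ┃                           
            ┃                           
            ┃                           
            ┃                           
            ┃                           
            ┃                           
            ┃                           
            ┃                           
            ┃                           
            ┃                           
            ┃              ┏━━━━━━━━━━━━
            ┃              ┃ FileViewer 
            ┗━━━━━━━━━━━━━━┠────────────
                           ┃[cache]     
                           ┃port = 3306 
                           ┃host = 1024 
                           ┃debug = fals


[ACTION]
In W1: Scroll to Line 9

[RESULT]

            ┏━━━━━━━━━━━━━━━━━━━━━━━━━━━
            ┃ FileBrowser               
            ┠───────────────────────────
            ┃> [-] repo/                
            ┃    index.js               
            ┃    [+] core/              
            ┃    main.c                 
            ┃                           
            ┃                           
            ┃                           
            ┃                           
            ┃                           
            ┃                           
            ┃                           
            ┃                           
            ┃                           
            ┃                           
            ┃              ┏━━━━━━━━━━━━
            ┃              ┃ FileViewer 
            ┗━━━━━━━━━━━━━━┠────────────
                           ┃buffer_size 
                           ┃log_level = 
                           ┃            
                           ┃[server]    


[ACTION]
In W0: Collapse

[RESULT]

            ┏━━━━━━━━━━━━━━━━━━━━━━━━━━━
            ┃ FileBrowser               
            ┠───────────────────────────
            ┃> [+] repo/                
            ┃                           
            ┃                           
            ┃                           
            ┃                           
            ┃                           
            ┃                           
            ┃                           
            ┃                           
            ┃                           
            ┃                           
            ┃                           
            ┃                           
            ┃                           
            ┃              ┏━━━━━━━━━━━━
            ┃              ┃ FileViewer 
            ┗━━━━━━━━━━━━━━┠────────────
                           ┃buffer_size 
                           ┃log_level = 
                           ┃            
                           ┃[server]    


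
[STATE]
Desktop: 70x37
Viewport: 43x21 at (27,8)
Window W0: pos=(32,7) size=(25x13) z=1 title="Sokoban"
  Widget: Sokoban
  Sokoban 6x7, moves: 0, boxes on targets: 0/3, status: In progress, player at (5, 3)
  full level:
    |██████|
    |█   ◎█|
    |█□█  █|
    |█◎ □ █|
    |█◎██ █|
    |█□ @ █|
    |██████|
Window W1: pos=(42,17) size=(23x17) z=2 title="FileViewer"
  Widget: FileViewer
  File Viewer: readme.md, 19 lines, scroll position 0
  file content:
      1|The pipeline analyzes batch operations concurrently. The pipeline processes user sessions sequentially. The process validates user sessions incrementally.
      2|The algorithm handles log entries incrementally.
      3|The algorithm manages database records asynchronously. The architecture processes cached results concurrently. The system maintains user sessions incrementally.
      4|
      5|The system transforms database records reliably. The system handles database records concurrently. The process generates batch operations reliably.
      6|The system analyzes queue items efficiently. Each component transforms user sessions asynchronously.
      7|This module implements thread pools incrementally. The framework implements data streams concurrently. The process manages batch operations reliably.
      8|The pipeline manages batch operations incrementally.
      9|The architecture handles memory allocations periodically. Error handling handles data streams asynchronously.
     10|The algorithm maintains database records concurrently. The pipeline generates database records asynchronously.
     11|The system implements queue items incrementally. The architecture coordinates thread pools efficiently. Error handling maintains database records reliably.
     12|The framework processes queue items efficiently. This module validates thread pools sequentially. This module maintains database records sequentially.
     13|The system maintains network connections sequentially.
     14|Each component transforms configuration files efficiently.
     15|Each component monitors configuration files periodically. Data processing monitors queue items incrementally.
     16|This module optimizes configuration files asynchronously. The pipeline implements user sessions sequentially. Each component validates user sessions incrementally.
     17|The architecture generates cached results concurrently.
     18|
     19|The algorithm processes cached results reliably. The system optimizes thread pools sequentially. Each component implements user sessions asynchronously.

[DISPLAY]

     ┃ Sokoban               ┃             
     ┠───────────────────────┨             
     ┃██████                 ┃             
     ┃█   ◎█                 ┃             
     ┃█□█  █                 ┃             
     ┃█◎ □ █                 ┃             
     ┃█◎██ █                 ┃             
     ┃█□ @ █                 ┃             
     ┃██████                 ┃             
     ┃Moves: 0 ┏━━━━━━━━━━━━━━━━━━━━━┓     
     ┃         ┃ FileViewer          ┃     
     ┗━━━━━━━━━┠─────────────────────┨     
               ┃The pipeline analyze▲┃     
               ┃The algorithm handle█┃     
               ┃The algorithm manage░┃     
               ┃                    ░┃     
               ┃The system transform░┃     
               ┃The system analyzes ░┃     
               ┃This module implemen░┃     
               ┃The pipeline manages░┃     
               ┃The architecture han░┃     


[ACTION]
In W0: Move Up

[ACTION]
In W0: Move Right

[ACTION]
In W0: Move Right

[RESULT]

     ┃ Sokoban               ┃             
     ┠───────────────────────┨             
     ┃██████                 ┃             
     ┃█   ◎█                 ┃             
     ┃█□█  █                 ┃             
     ┃█◎ □ █                 ┃             
     ┃█◎██ █                 ┃             
     ┃█□  @█                 ┃             
     ┃██████                 ┃             
     ┃Moves: 1 ┏━━━━━━━━━━━━━━━━━━━━━┓     
     ┃         ┃ FileViewer          ┃     
     ┗━━━━━━━━━┠─────────────────────┨     
               ┃The pipeline analyze▲┃     
               ┃The algorithm handle█┃     
               ┃The algorithm manage░┃     
               ┃                    ░┃     
               ┃The system transform░┃     
               ┃The system analyzes ░┃     
               ┃This module implemen░┃     
               ┃The pipeline manages░┃     
               ┃The architecture han░┃     


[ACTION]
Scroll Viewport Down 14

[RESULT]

     ┃██████                 ┃             
     ┃Moves: 1 ┏━━━━━━━━━━━━━━━━━━━━━┓     
     ┃         ┃ FileViewer          ┃     
     ┗━━━━━━━━━┠─────────────────────┨     
               ┃The pipeline analyze▲┃     
               ┃The algorithm handle█┃     
               ┃The algorithm manage░┃     
               ┃                    ░┃     
               ┃The system transform░┃     
               ┃The system analyzes ░┃     
               ┃This module implemen░┃     
               ┃The pipeline manages░┃     
               ┃The architecture han░┃     
               ┃The algorithm mainta░┃     
               ┃The system implement░┃     
               ┃The framework proces░┃     
               ┃The system maintains▼┃     
               ┗━━━━━━━━━━━━━━━━━━━━━┛     
                                           
                                           
                                           


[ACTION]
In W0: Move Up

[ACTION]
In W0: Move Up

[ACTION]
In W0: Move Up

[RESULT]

     ┃██████                 ┃             
     ┃Moves: 4 ┏━━━━━━━━━━━━━━━━━━━━━┓     
     ┃         ┃ FileViewer          ┃     
     ┗━━━━━━━━━┠─────────────────────┨     
               ┃The pipeline analyze▲┃     
               ┃The algorithm handle█┃     
               ┃The algorithm manage░┃     
               ┃                    ░┃     
               ┃The system transform░┃     
               ┃The system analyzes ░┃     
               ┃This module implemen░┃     
               ┃The pipeline manages░┃     
               ┃The architecture han░┃     
               ┃The algorithm mainta░┃     
               ┃The system implement░┃     
               ┃The framework proces░┃     
               ┃The system maintains▼┃     
               ┗━━━━━━━━━━━━━━━━━━━━━┛     
                                           
                                           
                                           


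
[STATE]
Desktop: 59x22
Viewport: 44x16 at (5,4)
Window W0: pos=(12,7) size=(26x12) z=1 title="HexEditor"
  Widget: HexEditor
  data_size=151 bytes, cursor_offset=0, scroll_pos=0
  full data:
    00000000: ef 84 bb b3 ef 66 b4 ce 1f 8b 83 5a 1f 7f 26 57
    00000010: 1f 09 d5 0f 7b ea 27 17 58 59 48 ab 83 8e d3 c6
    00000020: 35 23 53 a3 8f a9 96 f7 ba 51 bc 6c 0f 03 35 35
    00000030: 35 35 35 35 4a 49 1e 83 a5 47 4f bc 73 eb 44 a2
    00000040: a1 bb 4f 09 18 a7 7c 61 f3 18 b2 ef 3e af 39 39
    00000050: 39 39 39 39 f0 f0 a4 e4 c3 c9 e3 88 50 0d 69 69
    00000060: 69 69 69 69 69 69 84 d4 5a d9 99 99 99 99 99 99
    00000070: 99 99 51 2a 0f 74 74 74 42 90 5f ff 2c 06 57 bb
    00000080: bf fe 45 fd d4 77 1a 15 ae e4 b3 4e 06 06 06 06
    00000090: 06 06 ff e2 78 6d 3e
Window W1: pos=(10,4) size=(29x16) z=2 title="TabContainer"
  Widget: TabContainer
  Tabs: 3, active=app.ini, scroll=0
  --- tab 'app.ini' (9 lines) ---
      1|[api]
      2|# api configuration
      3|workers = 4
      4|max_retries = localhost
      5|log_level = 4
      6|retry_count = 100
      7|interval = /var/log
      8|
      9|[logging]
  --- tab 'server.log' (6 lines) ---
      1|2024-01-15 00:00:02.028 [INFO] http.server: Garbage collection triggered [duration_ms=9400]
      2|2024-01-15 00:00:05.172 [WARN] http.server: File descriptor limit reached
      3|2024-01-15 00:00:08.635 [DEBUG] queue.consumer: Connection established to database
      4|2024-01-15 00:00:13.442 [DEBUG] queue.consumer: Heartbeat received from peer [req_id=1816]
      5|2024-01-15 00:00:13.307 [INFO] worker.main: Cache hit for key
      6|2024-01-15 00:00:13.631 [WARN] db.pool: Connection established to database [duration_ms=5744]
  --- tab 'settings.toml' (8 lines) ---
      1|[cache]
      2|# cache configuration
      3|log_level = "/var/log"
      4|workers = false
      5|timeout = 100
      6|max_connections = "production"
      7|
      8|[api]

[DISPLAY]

     ┏━━━━━━━━━━━━━━━━━━━━━━━━━━━┓          
     ┃ TabContainer              ┃          
     ┠───────────────────────────┨          
     ┃[app.ini]│ server.log │ set┃          
     ┃───────────────────────────┃          
     ┃[api]                      ┃          
     ┃# api configuration        ┃          
     ┃workers = 4                ┃          
     ┃max_retries = localhost    ┃          
     ┃log_level = 4              ┃          
     ┃retry_count = 100          ┃          
     ┃interval = /var/log        ┃          
     ┃                           ┃          
     ┃[logging]                  ┃          
     ┃                           ┃          
     ┗━━━━━━━━━━━━━━━━━━━━━━━━━━━┛          


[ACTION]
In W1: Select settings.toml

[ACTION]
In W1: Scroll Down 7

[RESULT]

     ┏━━━━━━━━━━━━━━━━━━━━━━━━━━━┓          
     ┃ TabContainer              ┃          
     ┠───────────────────────────┨          
     ┃ app.ini │ server.log │[set┃          
     ┃───────────────────────────┃          
     ┃[api]                      ┃          
     ┃                           ┃          
     ┃                           ┃          
     ┃                           ┃          
     ┃                           ┃          
     ┃                           ┃          
     ┃                           ┃          
     ┃                           ┃          
     ┃                           ┃          
     ┃                           ┃          
     ┗━━━━━━━━━━━━━━━━━━━━━━━━━━━┛          


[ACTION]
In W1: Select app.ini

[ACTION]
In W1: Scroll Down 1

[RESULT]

     ┏━━━━━━━━━━━━━━━━━━━━━━━━━━━┓          
     ┃ TabContainer              ┃          
     ┠───────────────────────────┨          
     ┃[app.ini]│ server.log │ set┃          
     ┃───────────────────────────┃          
     ┃# api configuration        ┃          
     ┃workers = 4                ┃          
     ┃max_retries = localhost    ┃          
     ┃log_level = 4              ┃          
     ┃retry_count = 100          ┃          
     ┃interval = /var/log        ┃          
     ┃                           ┃          
     ┃[logging]                  ┃          
     ┃                           ┃          
     ┃                           ┃          
     ┗━━━━━━━━━━━━━━━━━━━━━━━━━━━┛          


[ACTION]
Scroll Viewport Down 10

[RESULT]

     ┠───────────────────────────┨          
     ┃[app.ini]│ server.log │ set┃          
     ┃───────────────────────────┃          
     ┃# api configuration        ┃          
     ┃workers = 4                ┃          
     ┃max_retries = localhost    ┃          
     ┃log_level = 4              ┃          
     ┃retry_count = 100          ┃          
     ┃interval = /var/log        ┃          
     ┃                           ┃          
     ┃[logging]                  ┃          
     ┃                           ┃          
     ┃                           ┃          
     ┗━━━━━━━━━━━━━━━━━━━━━━━━━━━┛          
                                            
                                            


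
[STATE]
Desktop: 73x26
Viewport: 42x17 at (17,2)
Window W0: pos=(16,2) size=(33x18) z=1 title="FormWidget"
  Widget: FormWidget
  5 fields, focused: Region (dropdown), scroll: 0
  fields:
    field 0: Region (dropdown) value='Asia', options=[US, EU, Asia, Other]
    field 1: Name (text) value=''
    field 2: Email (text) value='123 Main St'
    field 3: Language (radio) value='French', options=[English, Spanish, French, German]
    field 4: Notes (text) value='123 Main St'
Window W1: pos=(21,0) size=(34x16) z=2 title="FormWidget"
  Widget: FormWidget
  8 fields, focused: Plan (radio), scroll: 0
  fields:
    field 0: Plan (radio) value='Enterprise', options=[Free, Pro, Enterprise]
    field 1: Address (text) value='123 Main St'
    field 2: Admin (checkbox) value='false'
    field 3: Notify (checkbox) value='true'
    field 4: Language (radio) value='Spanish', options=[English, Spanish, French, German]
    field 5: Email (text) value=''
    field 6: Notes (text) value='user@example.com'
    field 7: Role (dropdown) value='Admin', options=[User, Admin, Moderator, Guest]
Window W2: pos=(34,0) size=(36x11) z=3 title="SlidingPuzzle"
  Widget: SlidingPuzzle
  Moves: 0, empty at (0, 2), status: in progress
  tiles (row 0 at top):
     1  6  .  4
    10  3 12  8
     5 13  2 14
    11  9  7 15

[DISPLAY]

━━━━┠────────────┠────────────────────────
 For┃> Plan:     ┃┌────┬────┬────┬────┐   
────┃  Address:  ┃│  1 │  6 │    │  4 │   
> Re┃  Admin:    ┃├────┼────┼────┼────┤   
  Na┃  Notify:   ┃│ 10 │  3 │ 12 │  8 │   
  Em┃  Language: ┃├────┼────┼────┼────┤   
  La┃  Email:    ┃│  5 │ 13 │  2 │ 14 │   
  No┃  Notes:    ┃├────┼────┼────┼────┤   
    ┃  Role:     ┗━━━━━━━━━━━━━━━━━━━━━━━━
    ┃                                ┃    
    ┃                                ┃    
    ┃                                ┃    
    ┃                                ┃    
    ┗━━━━━━━━━━━━━━━━━━━━━━━━━━━━━━━━┛    
                               ┃          
                               ┃          
                               ┃          


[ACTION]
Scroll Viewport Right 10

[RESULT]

───────┠──────────────────────────────────
n:     ┃┌────┬────┬────┬────┐             
ress:  ┃│  1 │  6 │    │  4 │             
in:    ┃├────┼────┼────┼────┤             
ify:   ┃│ 10 │  3 │ 12 │  8 │             
guage: ┃├────┼────┼────┼────┤             
il:    ┃│  5 │ 13 │  2 │ 14 │             
es:    ┃├────┼────┼────┼────┤             
e:     ┗━━━━━━━━━━━━━━━━━━━━━━━━━━━━━━━━━━
                           ┃              
                           ┃              
                           ┃              
                           ┃              
━━━━━━━━━━━━━━━━━━━━━━━━━━━┛              
                     ┃                    
                     ┃                    
                     ┃                    


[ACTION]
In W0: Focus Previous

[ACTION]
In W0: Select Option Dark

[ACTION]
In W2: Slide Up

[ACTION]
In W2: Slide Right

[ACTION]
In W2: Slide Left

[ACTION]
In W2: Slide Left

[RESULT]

───────┠──────────────────────────────────
n:     ┃┌────┬────┬────┬────┐             
ress:  ┃│  1 │  6 │ 12 │  4 │             
in:    ┃├────┼────┼────┼────┤             
ify:   ┃│ 10 │  3 │  8 │    │             
guage: ┃├────┼────┼────┼────┤             
il:    ┃│  5 │ 13 │  2 │ 14 │             
es:    ┃├────┼────┼────┼────┤             
e:     ┗━━━━━━━━━━━━━━━━━━━━━━━━━━━━━━━━━━
                           ┃              
                           ┃              
                           ┃              
                           ┃              
━━━━━━━━━━━━━━━━━━━━━━━━━━━┛              
                     ┃                    
                     ┃                    
                     ┃                    


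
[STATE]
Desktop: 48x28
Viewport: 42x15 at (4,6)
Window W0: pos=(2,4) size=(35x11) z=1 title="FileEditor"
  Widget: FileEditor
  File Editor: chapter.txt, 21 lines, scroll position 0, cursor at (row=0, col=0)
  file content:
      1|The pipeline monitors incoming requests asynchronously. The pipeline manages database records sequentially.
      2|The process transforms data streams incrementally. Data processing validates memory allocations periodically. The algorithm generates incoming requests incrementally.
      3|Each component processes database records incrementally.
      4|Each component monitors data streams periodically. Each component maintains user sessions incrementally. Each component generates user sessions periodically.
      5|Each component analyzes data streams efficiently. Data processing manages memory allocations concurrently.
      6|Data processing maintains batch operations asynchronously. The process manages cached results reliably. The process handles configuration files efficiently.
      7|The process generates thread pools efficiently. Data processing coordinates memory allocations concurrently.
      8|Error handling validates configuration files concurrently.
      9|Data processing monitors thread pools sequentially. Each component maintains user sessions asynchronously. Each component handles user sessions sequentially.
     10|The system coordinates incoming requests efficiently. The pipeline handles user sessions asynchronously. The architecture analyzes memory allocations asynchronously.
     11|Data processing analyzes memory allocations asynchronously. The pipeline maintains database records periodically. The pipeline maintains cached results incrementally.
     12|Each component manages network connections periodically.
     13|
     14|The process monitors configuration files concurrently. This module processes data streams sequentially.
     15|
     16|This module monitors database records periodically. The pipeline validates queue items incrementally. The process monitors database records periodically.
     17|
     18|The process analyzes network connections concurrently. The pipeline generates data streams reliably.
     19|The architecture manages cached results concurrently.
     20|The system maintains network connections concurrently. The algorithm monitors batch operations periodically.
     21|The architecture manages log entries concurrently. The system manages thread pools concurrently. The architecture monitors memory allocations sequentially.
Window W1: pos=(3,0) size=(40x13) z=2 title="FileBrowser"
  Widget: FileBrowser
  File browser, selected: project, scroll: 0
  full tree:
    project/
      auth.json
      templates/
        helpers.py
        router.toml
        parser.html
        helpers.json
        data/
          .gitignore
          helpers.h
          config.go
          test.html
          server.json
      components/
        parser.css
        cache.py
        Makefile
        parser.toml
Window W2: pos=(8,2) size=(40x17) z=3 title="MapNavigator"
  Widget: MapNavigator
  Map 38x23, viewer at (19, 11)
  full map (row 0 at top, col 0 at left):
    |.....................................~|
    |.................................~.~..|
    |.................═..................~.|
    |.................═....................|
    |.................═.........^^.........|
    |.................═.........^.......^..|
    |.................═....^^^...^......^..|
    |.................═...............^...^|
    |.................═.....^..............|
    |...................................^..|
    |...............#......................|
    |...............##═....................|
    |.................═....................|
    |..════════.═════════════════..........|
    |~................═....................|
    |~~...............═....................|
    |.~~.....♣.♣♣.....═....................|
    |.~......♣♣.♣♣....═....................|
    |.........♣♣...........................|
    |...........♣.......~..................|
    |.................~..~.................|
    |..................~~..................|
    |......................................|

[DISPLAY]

    ┃.................═....^^^...^......^.
    ┃.................═...............^...
    ┃.................═.....^.............
    ┃...................................^.
    ┃...............#.....................
    ┃...............##═.@.................
━━━━┃.................═...................
he p┃..════════.═════════════════.........
━━━━┃~................═...................
    ┃~~...............═...................
    ┃.~~.....♣.♣♣.....═...................
    ┃.~......♣♣.♣♣....═...................
    ┗━━━━━━━━━━━━━━━━━━━━━━━━━━━━━━━━━━━━━
                                          
                                          


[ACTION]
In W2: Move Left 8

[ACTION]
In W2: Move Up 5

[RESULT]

    ┃        .............................
    ┃        .................═...........
    ┃        .................═...........
    ┃        .................═.........^^
    ┃        .................═.........^.
    ┃        ...........@.....═....^^^...^
━━━━┃        .................═...........
he p┃        .................═.....^.....
━━━━┃        .............................
    ┃        ...............#.............
    ┃        ...............##═...........
    ┃        .................═...........
    ┗━━━━━━━━━━━━━━━━━━━━━━━━━━━━━━━━━━━━━
                                          
                                          


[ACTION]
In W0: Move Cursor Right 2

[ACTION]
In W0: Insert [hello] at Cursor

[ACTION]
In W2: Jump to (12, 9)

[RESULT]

    ┃       .................═.........^^.
    ┃       .................═.........^..
    ┃       .................═....^^^...^.
    ┃       .................═............
    ┃       .................═.....^......
    ┃       ............@.................
━━━━┃       ...............#..............
he p┃       ...............##═............
━━━━┃       .................═............
    ┃       ..════════.═════════════════..
    ┃       ~................═............
    ┃       ~~...............═............
    ┗━━━━━━━━━━━━━━━━━━━━━━━━━━━━━━━━━━━━━
                                          
                                          
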